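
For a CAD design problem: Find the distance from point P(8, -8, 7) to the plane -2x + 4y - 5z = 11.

distance = |a·x₀ + b·y₀ + c·z₀ - d| / √(a² + b² + c²)
  = |(-2)·8 + 4·(-8) + (-5)·7 - 11| / √((-2)² + 4² + (-5)²)
  = |-16 - 32 - 35 - 11| / √(4 + 16 + 25)
  = |-94| / √45
  = 94 / 6.708
  ≈ 14.01

14.01


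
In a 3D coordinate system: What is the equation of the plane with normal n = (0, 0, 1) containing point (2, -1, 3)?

The plane through P with normal n = (a, b, c) satisfies n·(r - P) = 0,
i.e. ax + by + cz = a·x₀ + b·y₀ + c·z₀.
d = 0·2 + 0·(-1) + 1·3
  = 0 + 0 + 3
  = 3
Equation: z = 3

z = 3


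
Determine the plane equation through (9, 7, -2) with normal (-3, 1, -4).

The plane through P with normal n = (a, b, c) satisfies n·(r - P) = 0,
i.e. ax + by + cz = a·x₀ + b·y₀ + c·z₀.
d = (-3)·9 + 1·7 + (-4)·(-2)
  = -27 + 7 + 8
  = -12
Equation: -3x + y - 4z = -12

-3x + y - 4z = -12


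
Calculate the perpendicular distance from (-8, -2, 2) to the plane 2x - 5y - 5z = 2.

distance = |a·x₀ + b·y₀ + c·z₀ - d| / √(a² + b² + c²)
  = |2·(-8) + (-5)·(-2) + (-5)·2 - 2| / √(2² + (-5)² + (-5)²)
  = |-16 + 10 - 10 - 2| / √(4 + 25 + 25)
  = |-18| / √54
  = 18 / 7.348
  ≈ 2.449

2.449


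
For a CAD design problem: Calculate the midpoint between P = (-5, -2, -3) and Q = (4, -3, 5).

M = ((x₁+x₂)/2, (y₁+y₂)/2, (z₁+z₂)/2)
  = ((-5 + 4)/2, (-2 - 3)/2, (-3 + 5)/2)
  = (-1/2, -5/2, 2/2)
  = (-0.5, -2.5, 1)

(-0.5, -2.5, 1)


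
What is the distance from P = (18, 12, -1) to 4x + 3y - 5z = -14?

distance = |a·x₀ + b·y₀ + c·z₀ - d| / √(a² + b² + c²)
  = |4·18 + 3·12 + (-5)·(-1) - (-14)| / √(4² + 3² + (-5)²)
  = |72 + 36 + 5 + 14| / √(16 + 9 + 25)
  = |127| / √50
  = 127 / 7.071
  ≈ 17.96

17.96


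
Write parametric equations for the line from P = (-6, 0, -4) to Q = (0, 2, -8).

Direction vector d = Q - P = (0 + 6, 2 + 0, -8 + 4) = (6, 2, -4)
Parametric form r = P + t·d:
x = -6 + 6t, y = 0 + 2t, z = -4 - 4t

x = -6 + 6t, y = 0 + 2t, z = -4 - 4t


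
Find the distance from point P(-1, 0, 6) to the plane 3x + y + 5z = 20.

distance = |a·x₀ + b·y₀ + c·z₀ - d| / √(a² + b² + c²)
  = |3·(-1) + 1·0 + 5·6 - 20| / √(3² + 1² + 5²)
  = |-3 + 0 + 30 - 20| / √(9 + 1 + 25)
  = |7| / √35
  = 7 / 5.916
  ≈ 1.183

1.183


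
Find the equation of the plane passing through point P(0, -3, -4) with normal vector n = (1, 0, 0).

The plane through P with normal n = (a, b, c) satisfies n·(r - P) = 0,
i.e. ax + by + cz = a·x₀ + b·y₀ + c·z₀.
d = 1·0 + 0·(-3) + 0·(-4)
  = 0 + 0 + 0
  = 0
Equation: x = 0

x = 0


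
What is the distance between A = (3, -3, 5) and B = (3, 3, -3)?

d = √[(x₂-x₁)² + (y₂-y₁)² + (z₂-z₁)²]
  = √[0² + 6² + (-8)²]
  = √[0 + 36 + 64]
  = √100
  ≈ 10

10


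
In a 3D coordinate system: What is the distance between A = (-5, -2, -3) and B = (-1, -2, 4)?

d = √[(x₂-x₁)² + (y₂-y₁)² + (z₂-z₁)²]
  = √[4² + 0² + 7²]
  = √[16 + 0 + 49]
  = √65
  ≈ 8.062

8.062


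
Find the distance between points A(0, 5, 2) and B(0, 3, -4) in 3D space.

d = √[(x₂-x₁)² + (y₂-y₁)² + (z₂-z₁)²]
  = √[0² + (-2)² + (-6)²]
  = √[0 + 4 + 36]
  = √40
  ≈ 6.325

6.325


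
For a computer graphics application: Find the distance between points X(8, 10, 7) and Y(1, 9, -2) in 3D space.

d = √[(x₂-x₁)² + (y₂-y₁)² + (z₂-z₁)²]
  = √[(-7)² + (-1)² + (-9)²]
  = √[49 + 1 + 81]
  = √131
  ≈ 11.45

11.45


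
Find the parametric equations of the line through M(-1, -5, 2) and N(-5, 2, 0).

Direction vector d = N - M = (-5 + 1, 2 + 5, 0 - 2) = (-4, 7, -2)
Parametric form r = M + t·d:
x = -1 - 4t, y = -5 + 7t, z = 2 - 2t

x = -1 - 4t, y = -5 + 7t, z = 2 - 2t


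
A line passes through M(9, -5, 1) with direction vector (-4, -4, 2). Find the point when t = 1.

P(t) = M + t·d
  = (9 + (-4)·1, -5 + (-4)·1, 1 + 2·1)
  = (9 - 4, -5 - 4, 1 + 2)
  = (5, -9, 3)

(5, -9, 3)


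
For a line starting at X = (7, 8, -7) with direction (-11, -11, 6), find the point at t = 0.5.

P(t) = X + t·d
  = (7 + (-11)·0.5, 8 + (-11)·0.5, -7 + 6·0.5)
  = (7 - 5.5, 8 - 5.5, -7 + 3)
  = (1.5, 2.5, -4)

(1.5, 2.5, -4)


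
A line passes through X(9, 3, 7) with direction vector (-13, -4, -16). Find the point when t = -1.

P(t) = X + t·d
  = (9 + (-13)·(-1), 3 + (-4)·(-1), 7 + (-16)·(-1))
  = (9 + 13, 3 + 4, 7 + 16)
  = (22, 7, 23)

(22, 7, 23)


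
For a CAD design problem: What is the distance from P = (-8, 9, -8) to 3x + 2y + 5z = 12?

distance = |a·x₀ + b·y₀ + c·z₀ - d| / √(a² + b² + c²)
  = |3·(-8) + 2·9 + 5·(-8) - 12| / √(3² + 2² + 5²)
  = |-24 + 18 - 40 - 12| / √(9 + 4 + 25)
  = |-58| / √38
  = 58 / 6.164
  ≈ 9.409

9.409


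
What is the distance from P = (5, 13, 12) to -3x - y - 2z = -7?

distance = |a·x₀ + b·y₀ + c·z₀ - d| / √(a² + b² + c²)
  = |(-3)·5 + (-1)·13 + (-2)·12 - (-7)| / √((-3)² + (-1)² + (-2)²)
  = |-15 - 13 - 24 + 7| / √(9 + 1 + 4)
  = |-45| / √14
  = 45 / 3.742
  ≈ 12.03

12.03


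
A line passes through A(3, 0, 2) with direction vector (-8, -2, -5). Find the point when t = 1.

P(t) = A + t·d
  = (3 + (-8)·1, 0 + (-2)·1, 2 + (-5)·1)
  = (3 - 8, 0 - 2, 2 - 5)
  = (-5, -2, -3)

(-5, -2, -3)


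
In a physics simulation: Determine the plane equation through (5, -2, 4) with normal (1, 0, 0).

The plane through P with normal n = (a, b, c) satisfies n·(r - P) = 0,
i.e. ax + by + cz = a·x₀ + b·y₀ + c·z₀.
d = 1·5 + 0·(-2) + 0·4
  = 5 + 0 + 0
  = 5
Equation: x = 5

x = 5


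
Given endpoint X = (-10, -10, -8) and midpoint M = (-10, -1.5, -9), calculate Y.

Y = 2M - X
  = (2·(-10) - (-10), 2·(-1.5) - (-10), 2·(-9) - (-8))
  = (-20 + 10, -3 + 10, -18 + 8)
  = (-10, 7, -10)

(-10, 7, -10)


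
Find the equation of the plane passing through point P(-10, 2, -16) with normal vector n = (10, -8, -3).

The plane through P with normal n = (a, b, c) satisfies n·(r - P) = 0,
i.e. ax + by + cz = a·x₀ + b·y₀ + c·z₀.
d = 10·(-10) + (-8)·2 + (-3)·(-16)
  = -100 - 16 + 48
  = -68
Equation: 10x - 8y - 3z = -68

10x - 8y - 3z = -68


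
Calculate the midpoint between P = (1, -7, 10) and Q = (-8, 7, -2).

M = ((x₁+x₂)/2, (y₁+y₂)/2, (z₁+z₂)/2)
  = ((1 - 8)/2, (-7 + 7)/2, (10 - 2)/2)
  = (-7/2, 0/2, 8/2)
  = (-3.5, 0, 4)

(-3.5, 0, 4)


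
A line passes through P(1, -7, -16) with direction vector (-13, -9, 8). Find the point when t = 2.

P(t) = P + t·d
  = (1 + (-13)·2, -7 + (-9)·2, -16 + 8·2)
  = (1 - 26, -7 - 18, -16 + 16)
  = (-25, -25, 0)

(-25, -25, 0)


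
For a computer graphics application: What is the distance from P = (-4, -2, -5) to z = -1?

distance = |a·x₀ + b·y₀ + c·z₀ - d| / √(a² + b² + c²)
  = |0·(-4) + 0·(-2) + 1·(-5) - (-1)| / √(0² + 0² + 1²)
  = |0 + 0 - 5 + 1| / √(0 + 0 + 1)
  = |-4| / √1
  = 4 / 1
  ≈ 4

4


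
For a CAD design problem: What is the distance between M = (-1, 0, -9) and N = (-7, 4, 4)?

d = √[(x₂-x₁)² + (y₂-y₁)² + (z₂-z₁)²]
  = √[(-6)² + 4² + 13²]
  = √[36 + 16 + 169]
  = √221
  ≈ 14.87

14.87


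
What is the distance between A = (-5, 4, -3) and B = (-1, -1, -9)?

d = √[(x₂-x₁)² + (y₂-y₁)² + (z₂-z₁)²]
  = √[4² + (-5)² + (-6)²]
  = √[16 + 25 + 36]
  = √77
  ≈ 8.775

8.775


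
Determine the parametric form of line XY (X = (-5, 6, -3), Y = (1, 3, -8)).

Direction vector d = Y - X = (1 + 5, 3 - 6, -8 + 3) = (6, -3, -5)
Parametric form r = X + t·d:
x = -5 + 6t, y = 6 - 3t, z = -3 - 5t

x = -5 + 6t, y = 6 - 3t, z = -3 - 5t


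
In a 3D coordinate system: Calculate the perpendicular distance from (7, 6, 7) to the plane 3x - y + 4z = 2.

distance = |a·x₀ + b·y₀ + c·z₀ - d| / √(a² + b² + c²)
  = |3·7 + (-1)·6 + 4·7 - 2| / √(3² + (-1)² + 4²)
  = |21 - 6 + 28 - 2| / √(9 + 1 + 16)
  = |41| / √26
  = 41 / 5.099
  ≈ 8.041

8.041


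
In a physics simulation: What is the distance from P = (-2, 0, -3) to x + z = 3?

distance = |a·x₀ + b·y₀ + c·z₀ - d| / √(a² + b² + c²)
  = |1·(-2) + 0·0 + 1·(-3) - 3| / √(1² + 0² + 1²)
  = |-2 + 0 - 3 - 3| / √(1 + 0 + 1)
  = |-8| / √2
  = 8 / 1.414
  ≈ 5.657

5.657


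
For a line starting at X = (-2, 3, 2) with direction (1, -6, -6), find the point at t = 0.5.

P(t) = X + t·d
  = (-2 + 1·0.5, 3 + (-6)·0.5, 2 + (-6)·0.5)
  = (-2 + 0.5, 3 - 3, 2 - 3)
  = (-1.5, 0, -1)

(-1.5, 0, -1)


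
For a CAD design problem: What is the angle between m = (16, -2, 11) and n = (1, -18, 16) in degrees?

m·n = 16·1 + (-2)·(-18) + 11·16 = 16 + 36 + 176 = 228
|m| = √(16² + (-2)² + 11²) = √381 ≈ 19.52
|n| = √(1² + (-18)² + 16²) = √581 ≈ 24.1
cos θ = (m·n)/(|m||n|) = 228/(19.52·24.1) ≈ 0.4846
θ = arccos(0.4846) ≈ 61.01°

61.01°


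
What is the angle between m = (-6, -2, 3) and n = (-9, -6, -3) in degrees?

m·n = (-6)·(-9) + (-2)·(-6) + 3·(-3) = 54 + 12 - 9 = 57
|m| = √((-6)² + (-2)² + 3²) = √49 ≈ 7
|n| = √((-9)² + (-6)² + (-3)²) = √126 ≈ 11.22
cos θ = (m·n)/(|m||n|) = 57/(7·11.22) ≈ 0.7254
θ = arccos(0.7254) ≈ 43.5°

43.5°


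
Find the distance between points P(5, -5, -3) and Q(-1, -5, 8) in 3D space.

d = √[(x₂-x₁)² + (y₂-y₁)² + (z₂-z₁)²]
  = √[(-6)² + 0² + 11²]
  = √[36 + 0 + 121]
  = √157
  ≈ 12.53

12.53


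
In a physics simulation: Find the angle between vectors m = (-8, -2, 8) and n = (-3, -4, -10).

m·n = (-8)·(-3) + (-2)·(-4) + 8·(-10) = 24 + 8 - 80 = -48
|m| = √((-8)² + (-2)² + 8²) = √132 ≈ 11.49
|n| = √((-3)² + (-4)² + (-10)²) = √125 ≈ 11.18
cos θ = (m·n)/(|m||n|) = -48/(11.49·11.18) ≈ -0.3737
θ = arccos(-0.3737) ≈ 111.9°

111.9°


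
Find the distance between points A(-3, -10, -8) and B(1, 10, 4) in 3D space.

d = √[(x₂-x₁)² + (y₂-y₁)² + (z₂-z₁)²]
  = √[4² + 20² + 12²]
  = √[16 + 400 + 144]
  = √560
  ≈ 23.66

23.66


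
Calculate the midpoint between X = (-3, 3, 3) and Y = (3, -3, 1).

M = ((x₁+x₂)/2, (y₁+y₂)/2, (z₁+z₂)/2)
  = ((-3 + 3)/2, (3 - 3)/2, (3 + 1)/2)
  = (0/2, 0/2, 4/2)
  = (0, 0, 2)

(0, 0, 2)


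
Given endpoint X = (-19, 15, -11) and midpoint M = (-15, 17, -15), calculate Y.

Y = 2M - X
  = (2·(-15) - (-19), 2·17 - 15, 2·(-15) - (-11))
  = (-30 + 19, 34 - 15, -30 + 11)
  = (-11, 19, -19)

(-11, 19, -19)


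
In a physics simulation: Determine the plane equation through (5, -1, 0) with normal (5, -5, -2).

The plane through P with normal n = (a, b, c) satisfies n·(r - P) = 0,
i.e. ax + by + cz = a·x₀ + b·y₀ + c·z₀.
d = 5·5 + (-5)·(-1) + (-2)·0
  = 25 + 5 + 0
  = 30
Equation: 5x - 5y - 2z = 30

5x - 5y - 2z = 30


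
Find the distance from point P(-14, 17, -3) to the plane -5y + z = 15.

distance = |a·x₀ + b·y₀ + c·z₀ - d| / √(a² + b² + c²)
  = |0·(-14) + (-5)·17 + 1·(-3) - 15| / √(0² + (-5)² + 1²)
  = |0 - 85 - 3 - 15| / √(0 + 25 + 1)
  = |-103| / √26
  = 103 / 5.099
  ≈ 20.2

20.2


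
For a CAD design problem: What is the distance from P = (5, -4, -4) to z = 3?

distance = |a·x₀ + b·y₀ + c·z₀ - d| / √(a² + b² + c²)
  = |0·5 + 0·(-4) + 1·(-4) - 3| / √(0² + 0² + 1²)
  = |0 + 0 - 4 - 3| / √(0 + 0 + 1)
  = |-7| / √1
  = 7 / 1
  ≈ 7

7


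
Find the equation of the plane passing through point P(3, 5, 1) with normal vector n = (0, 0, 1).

The plane through P with normal n = (a, b, c) satisfies n·(r - P) = 0,
i.e. ax + by + cz = a·x₀ + b·y₀ + c·z₀.
d = 0·3 + 0·5 + 1·1
  = 0 + 0 + 1
  = 1
Equation: z = 1

z = 1


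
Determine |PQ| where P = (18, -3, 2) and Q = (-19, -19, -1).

d = √[(x₂-x₁)² + (y₂-y₁)² + (z₂-z₁)²]
  = √[(-37)² + (-16)² + (-3)²]
  = √[1369 + 256 + 9]
  = √1634
  ≈ 40.42

40.42


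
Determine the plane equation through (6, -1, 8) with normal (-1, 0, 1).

The plane through P with normal n = (a, b, c) satisfies n·(r - P) = 0,
i.e. ax + by + cz = a·x₀ + b·y₀ + c·z₀.
d = (-1)·6 + 0·(-1) + 1·8
  = -6 + 0 + 8
  = 2
Equation: -x + z = 2

-x + z = 2


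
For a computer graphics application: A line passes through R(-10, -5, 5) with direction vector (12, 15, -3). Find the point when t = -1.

P(t) = R + t·d
  = (-10 + 12·(-1), -5 + 15·(-1), 5 + (-3)·(-1))
  = (-10 - 12, -5 - 15, 5 + 3)
  = (-22, -20, 8)

(-22, -20, 8)


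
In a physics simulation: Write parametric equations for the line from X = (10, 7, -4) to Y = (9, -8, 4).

Direction vector d = Y - X = (9 - 10, -8 - 7, 4 + 4) = (-1, -15, 8)
Parametric form r = X + t·d:
x = 10 - t, y = 7 - 15t, z = -4 + 8t

x = 10 - t, y = 7 - 15t, z = -4 + 8t


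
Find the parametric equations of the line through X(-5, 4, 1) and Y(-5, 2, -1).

Direction vector d = Y - X = (-5 + 5, 2 - 4, -1 - 1) = (0, -2, -2)
Parametric form r = X + t·d:
x = -5, y = 4 - 2t, z = 1 - 2t

x = -5, y = 4 - 2t, z = 1 - 2t


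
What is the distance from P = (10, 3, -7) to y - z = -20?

distance = |a·x₀ + b·y₀ + c·z₀ - d| / √(a² + b² + c²)
  = |0·10 + 1·3 + (-1)·(-7) - (-20)| / √(0² + 1² + (-1)²)
  = |0 + 3 + 7 + 20| / √(0 + 1 + 1)
  = |30| / √2
  = 30 / 1.414
  ≈ 21.21

21.21


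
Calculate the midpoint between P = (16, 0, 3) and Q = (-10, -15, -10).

M = ((x₁+x₂)/2, (y₁+y₂)/2, (z₁+z₂)/2)
  = ((16 - 10)/2, (0 - 15)/2, (3 - 10)/2)
  = (6/2, -15/2, -7/2)
  = (3, -7.5, -3.5)

(3, -7.5, -3.5)


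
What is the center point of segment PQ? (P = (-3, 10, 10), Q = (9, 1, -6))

M = ((x₁+x₂)/2, (y₁+y₂)/2, (z₁+z₂)/2)
  = ((-3 + 9)/2, (10 + 1)/2, (10 - 6)/2)
  = (6/2, 11/2, 4/2)
  = (3, 5.5, 2)

(3, 5.5, 2)


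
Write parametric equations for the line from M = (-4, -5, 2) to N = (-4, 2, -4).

Direction vector d = N - M = (-4 + 4, 2 + 5, -4 - 2) = (0, 7, -6)
Parametric form r = M + t·d:
x = -4, y = -5 + 7t, z = 2 - 6t

x = -4, y = -5 + 7t, z = 2 - 6t


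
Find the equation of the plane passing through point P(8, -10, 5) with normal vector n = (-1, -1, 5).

The plane through P with normal n = (a, b, c) satisfies n·(r - P) = 0,
i.e. ax + by + cz = a·x₀ + b·y₀ + c·z₀.
d = (-1)·8 + (-1)·(-10) + 5·5
  = -8 + 10 + 25
  = 27
Equation: -x - y + 5z = 27

-x - y + 5z = 27


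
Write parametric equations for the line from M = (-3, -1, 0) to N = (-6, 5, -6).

Direction vector d = N - M = (-6 + 3, 5 + 1, -6 + 0) = (-3, 6, -6)
Parametric form r = M + t·d:
x = -3 - 3t, y = -1 + 6t, z = 0 - 6t

x = -3 - 3t, y = -1 + 6t, z = 0 - 6t


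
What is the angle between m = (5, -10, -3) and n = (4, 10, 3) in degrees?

m·n = 5·4 + (-10)·10 + (-3)·3 = 20 - 100 - 9 = -89
|m| = √(5² + (-10)² + (-3)²) = √134 ≈ 11.58
|n| = √(4² + 10² + 3²) = √125 ≈ 11.18
cos θ = (m·n)/(|m||n|) = -89/(11.58·11.18) ≈ -0.6877
θ = arccos(-0.6877) ≈ 133.4°

133.4°


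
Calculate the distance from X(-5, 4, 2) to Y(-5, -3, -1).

d = √[(x₂-x₁)² + (y₂-y₁)² + (z₂-z₁)²]
  = √[0² + (-7)² + (-3)²]
  = √[0 + 49 + 9]
  = √58
  ≈ 7.616

7.616


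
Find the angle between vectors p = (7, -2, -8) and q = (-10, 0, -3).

p·q = 7·(-10) + (-2)·0 + (-8)·(-3) = -70 + 0 + 24 = -46
|p| = √(7² + (-2)² + (-8)²) = √117 ≈ 10.82
|q| = √((-10)² + 0² + (-3)²) = √109 ≈ 10.44
cos θ = (p·q)/(|p||q|) = -46/(10.82·10.44) ≈ -0.4073
θ = arccos(-0.4073) ≈ 114°

114°


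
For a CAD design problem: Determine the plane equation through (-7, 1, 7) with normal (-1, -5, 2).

The plane through P with normal n = (a, b, c) satisfies n·(r - P) = 0,
i.e. ax + by + cz = a·x₀ + b·y₀ + c·z₀.
d = (-1)·(-7) + (-5)·1 + 2·7
  = 7 - 5 + 14
  = 16
Equation: -x - 5y + 2z = 16

-x - 5y + 2z = 16


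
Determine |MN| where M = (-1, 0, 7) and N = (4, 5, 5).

d = √[(x₂-x₁)² + (y₂-y₁)² + (z₂-z₁)²]
  = √[5² + 5² + (-2)²]
  = √[25 + 25 + 4]
  = √54
  ≈ 7.348

7.348


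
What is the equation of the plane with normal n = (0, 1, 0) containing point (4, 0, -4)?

The plane through P with normal n = (a, b, c) satisfies n·(r - P) = 0,
i.e. ax + by + cz = a·x₀ + b·y₀ + c·z₀.
d = 0·4 + 1·0 + 0·(-4)
  = 0 + 0 + 0
  = 0
Equation: y = 0

y = 0


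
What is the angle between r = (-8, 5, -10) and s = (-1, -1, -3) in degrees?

r·s = (-8)·(-1) + 5·(-1) + (-10)·(-3) = 8 - 5 + 30 = 33
|r| = √((-8)² + 5² + (-10)²) = √189 ≈ 13.75
|s| = √((-1)² + (-1)² + (-3)²) = √11 ≈ 3.317
cos θ = (r·s)/(|r||s|) = 33/(13.75·3.317) ≈ 0.7237
θ = arccos(0.7237) ≈ 43.64°

43.64°


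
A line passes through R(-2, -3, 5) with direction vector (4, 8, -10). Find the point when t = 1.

P(t) = R + t·d
  = (-2 + 4·1, -3 + 8·1, 5 + (-10)·1)
  = (-2 + 4, -3 + 8, 5 - 10)
  = (2, 5, -5)

(2, 5, -5)


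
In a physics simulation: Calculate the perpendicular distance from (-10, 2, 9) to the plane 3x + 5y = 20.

distance = |a·x₀ + b·y₀ + c·z₀ - d| / √(a² + b² + c²)
  = |3·(-10) + 5·2 + 0·9 - 20| / √(3² + 5² + 0²)
  = |-30 + 10 + 0 - 20| / √(9 + 25 + 0)
  = |-40| / √34
  = 40 / 5.831
  ≈ 6.86

6.86


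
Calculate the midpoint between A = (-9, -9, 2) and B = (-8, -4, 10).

M = ((x₁+x₂)/2, (y₁+y₂)/2, (z₁+z₂)/2)
  = ((-9 - 8)/2, (-9 - 4)/2, (2 + 10)/2)
  = (-17/2, -13/2, 12/2)
  = (-8.5, -6.5, 6)

(-8.5, -6.5, 6)


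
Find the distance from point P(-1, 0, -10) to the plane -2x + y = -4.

distance = |a·x₀ + b·y₀ + c·z₀ - d| / √(a² + b² + c²)
  = |(-2)·(-1) + 1·0 + 0·(-10) - (-4)| / √((-2)² + 1² + 0²)
  = |2 + 0 + 0 + 4| / √(4 + 1 + 0)
  = |6| / √5
  = 6 / 2.236
  ≈ 2.683

2.683


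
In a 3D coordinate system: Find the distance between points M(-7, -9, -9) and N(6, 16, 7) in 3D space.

d = √[(x₂-x₁)² + (y₂-y₁)² + (z₂-z₁)²]
  = √[13² + 25² + 16²]
  = √[169 + 625 + 256]
  = √1050
  ≈ 32.4

32.4


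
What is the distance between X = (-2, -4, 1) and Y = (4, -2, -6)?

d = √[(x₂-x₁)² + (y₂-y₁)² + (z₂-z₁)²]
  = √[6² + 2² + (-7)²]
  = √[36 + 4 + 49]
  = √89
  ≈ 9.434

9.434


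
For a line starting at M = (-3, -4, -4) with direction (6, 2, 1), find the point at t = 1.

P(t) = M + t·d
  = (-3 + 6·1, -4 + 2·1, -4 + 1·1)
  = (-3 + 6, -4 + 2, -4 + 1)
  = (3, -2, -3)

(3, -2, -3)


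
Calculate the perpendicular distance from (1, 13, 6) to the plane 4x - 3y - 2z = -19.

distance = |a·x₀ + b·y₀ + c·z₀ - d| / √(a² + b² + c²)
  = |4·1 + (-3)·13 + (-2)·6 - (-19)| / √(4² + (-3)² + (-2)²)
  = |4 - 39 - 12 + 19| / √(16 + 9 + 4)
  = |-28| / √29
  = 28 / 5.385
  ≈ 5.199

5.199


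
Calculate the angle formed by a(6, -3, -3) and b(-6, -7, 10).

a·b = 6·(-6) + (-3)·(-7) + (-3)·10 = -36 + 21 - 30 = -45
|a| = √(6² + (-3)² + (-3)²) = √54 ≈ 7.348
|b| = √((-6)² + (-7)² + 10²) = √185 ≈ 13.6
cos θ = (a·b)/(|a||b|) = -45/(7.348·13.6) ≈ -0.4502
θ = arccos(-0.4502) ≈ 116.8°

116.8°


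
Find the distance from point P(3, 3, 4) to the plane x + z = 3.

distance = |a·x₀ + b·y₀ + c·z₀ - d| / √(a² + b² + c²)
  = |1·3 + 0·3 + 1·4 - 3| / √(1² + 0² + 1²)
  = |3 + 0 + 4 - 3| / √(1 + 0 + 1)
  = |4| / √2
  = 4 / 1.414
  ≈ 2.828

2.828


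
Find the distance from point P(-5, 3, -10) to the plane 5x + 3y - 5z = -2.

distance = |a·x₀ + b·y₀ + c·z₀ - d| / √(a² + b² + c²)
  = |5·(-5) + 3·3 + (-5)·(-10) - (-2)| / √(5² + 3² + (-5)²)
  = |-25 + 9 + 50 + 2| / √(25 + 9 + 25)
  = |36| / √59
  = 36 / 7.681
  ≈ 4.687

4.687


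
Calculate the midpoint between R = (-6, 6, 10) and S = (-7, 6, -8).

M = ((x₁+x₂)/2, (y₁+y₂)/2, (z₁+z₂)/2)
  = ((-6 - 7)/2, (6 + 6)/2, (10 - 8)/2)
  = (-13/2, 12/2, 2/2)
  = (-6.5, 6, 1)

(-6.5, 6, 1)


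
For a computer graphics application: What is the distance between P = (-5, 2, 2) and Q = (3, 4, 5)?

d = √[(x₂-x₁)² + (y₂-y₁)² + (z₂-z₁)²]
  = √[8² + 2² + 3²]
  = √[64 + 4 + 9]
  = √77
  ≈ 8.775

8.775


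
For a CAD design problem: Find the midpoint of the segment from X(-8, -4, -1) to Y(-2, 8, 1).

M = ((x₁+x₂)/2, (y₁+y₂)/2, (z₁+z₂)/2)
  = ((-8 - 2)/2, (-4 + 8)/2, (-1 + 1)/2)
  = (-10/2, 4/2, 0/2)
  = (-5, 2, 0)

(-5, 2, 0)


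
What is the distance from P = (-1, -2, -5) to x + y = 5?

distance = |a·x₀ + b·y₀ + c·z₀ - d| / √(a² + b² + c²)
  = |1·(-1) + 1·(-2) + 0·(-5) - 5| / √(1² + 1² + 0²)
  = |-1 - 2 + 0 - 5| / √(1 + 1 + 0)
  = |-8| / √2
  = 8 / 1.414
  ≈ 5.657

5.657


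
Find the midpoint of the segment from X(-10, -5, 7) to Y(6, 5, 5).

M = ((x₁+x₂)/2, (y₁+y₂)/2, (z₁+z₂)/2)
  = ((-10 + 6)/2, (-5 + 5)/2, (7 + 5)/2)
  = (-4/2, 0/2, 12/2)
  = (-2, 0, 6)

(-2, 0, 6)


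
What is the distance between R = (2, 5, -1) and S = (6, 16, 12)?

d = √[(x₂-x₁)² + (y₂-y₁)² + (z₂-z₁)²]
  = √[4² + 11² + 13²]
  = √[16 + 121 + 169]
  = √306
  ≈ 17.49

17.49


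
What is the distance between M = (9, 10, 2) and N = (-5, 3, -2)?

d = √[(x₂-x₁)² + (y₂-y₁)² + (z₂-z₁)²]
  = √[(-14)² + (-7)² + (-4)²]
  = √[196 + 49 + 16]
  = √261
  ≈ 16.16

16.16


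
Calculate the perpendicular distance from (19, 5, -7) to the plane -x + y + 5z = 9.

distance = |a·x₀ + b·y₀ + c·z₀ - d| / √(a² + b² + c²)
  = |(-1)·19 + 1·5 + 5·(-7) - 9| / √((-1)² + 1² + 5²)
  = |-19 + 5 - 35 - 9| / √(1 + 1 + 25)
  = |-58| / √27
  = 58 / 5.196
  ≈ 11.16

11.16


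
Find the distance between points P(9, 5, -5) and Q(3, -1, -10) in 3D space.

d = √[(x₂-x₁)² + (y₂-y₁)² + (z₂-z₁)²]
  = √[(-6)² + (-6)² + (-5)²]
  = √[36 + 36 + 25]
  = √97
  ≈ 9.849

9.849


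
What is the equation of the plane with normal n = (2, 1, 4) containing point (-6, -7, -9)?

The plane through P with normal n = (a, b, c) satisfies n·(r - P) = 0,
i.e. ax + by + cz = a·x₀ + b·y₀ + c·z₀.
d = 2·(-6) + 1·(-7) + 4·(-9)
  = -12 - 7 - 36
  = -55
Equation: 2x + y + 4z = -55

2x + y + 4z = -55


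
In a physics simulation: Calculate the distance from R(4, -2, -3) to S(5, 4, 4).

d = √[(x₂-x₁)² + (y₂-y₁)² + (z₂-z₁)²]
  = √[1² + 6² + 7²]
  = √[1 + 36 + 49]
  = √86
  ≈ 9.274

9.274


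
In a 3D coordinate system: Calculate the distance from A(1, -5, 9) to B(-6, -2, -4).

d = √[(x₂-x₁)² + (y₂-y₁)² + (z₂-z₁)²]
  = √[(-7)² + 3² + (-13)²]
  = √[49 + 9 + 169]
  = √227
  ≈ 15.07

15.07


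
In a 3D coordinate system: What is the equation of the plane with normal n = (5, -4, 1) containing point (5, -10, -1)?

The plane through P with normal n = (a, b, c) satisfies n·(r - P) = 0,
i.e. ax + by + cz = a·x₀ + b·y₀ + c·z₀.
d = 5·5 + (-4)·(-10) + 1·(-1)
  = 25 + 40 - 1
  = 64
Equation: 5x - 4y + z = 64

5x - 4y + z = 64


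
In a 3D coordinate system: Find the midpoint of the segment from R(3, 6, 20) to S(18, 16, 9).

M = ((x₁+x₂)/2, (y₁+y₂)/2, (z₁+z₂)/2)
  = ((3 + 18)/2, (6 + 16)/2, (20 + 9)/2)
  = (21/2, 22/2, 29/2)
  = (10.5, 11, 14.5)

(10.5, 11, 14.5)


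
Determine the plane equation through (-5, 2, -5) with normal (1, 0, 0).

The plane through P with normal n = (a, b, c) satisfies n·(r - P) = 0,
i.e. ax + by + cz = a·x₀ + b·y₀ + c·z₀.
d = 1·(-5) + 0·2 + 0·(-5)
  = -5 + 0 + 0
  = -5
Equation: x = -5

x = -5


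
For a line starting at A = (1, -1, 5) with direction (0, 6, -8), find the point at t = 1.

P(t) = A + t·d
  = (1 + 0·1, -1 + 6·1, 5 + (-8)·1)
  = (1 + 0, -1 + 6, 5 - 8)
  = (1, 5, -3)

(1, 5, -3)


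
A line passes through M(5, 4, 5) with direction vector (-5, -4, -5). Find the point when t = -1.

P(t) = M + t·d
  = (5 + (-5)·(-1), 4 + (-4)·(-1), 5 + (-5)·(-1))
  = (5 + 5, 4 + 4, 5 + 5)
  = (10, 8, 10)

(10, 8, 10)


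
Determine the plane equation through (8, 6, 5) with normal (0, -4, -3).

The plane through P with normal n = (a, b, c) satisfies n·(r - P) = 0,
i.e. ax + by + cz = a·x₀ + b·y₀ + c·z₀.
d = 0·8 + (-4)·6 + (-3)·5
  = 0 - 24 - 15
  = -39
Equation: -4y - 3z = -39

-4y - 3z = -39


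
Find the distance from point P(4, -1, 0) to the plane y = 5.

distance = |a·x₀ + b·y₀ + c·z₀ - d| / √(a² + b² + c²)
  = |0·4 + 1·(-1) + 0·0 - 5| / √(0² + 1² + 0²)
  = |0 - 1 + 0 - 5| / √(0 + 1 + 0)
  = |-6| / √1
  = 6 / 1
  ≈ 6

6


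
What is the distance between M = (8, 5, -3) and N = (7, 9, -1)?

d = √[(x₂-x₁)² + (y₂-y₁)² + (z₂-z₁)²]
  = √[(-1)² + 4² + 2²]
  = √[1 + 16 + 4]
  = √21
  ≈ 4.583

4.583


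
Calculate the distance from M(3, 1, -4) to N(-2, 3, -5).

d = √[(x₂-x₁)² + (y₂-y₁)² + (z₂-z₁)²]
  = √[(-5)² + 2² + (-1)²]
  = √[25 + 4 + 1]
  = √30
  ≈ 5.477

5.477


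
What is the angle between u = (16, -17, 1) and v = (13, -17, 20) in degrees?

u·v = 16·13 + (-17)·(-17) + 1·20 = 208 + 289 + 20 = 517
|u| = √(16² + (-17)² + 1²) = √546 ≈ 23.37
|v| = √(13² + (-17)² + 20²) = √858 ≈ 29.29
cos θ = (u·v)/(|u||v|) = 517/(23.37·29.29) ≈ 0.7554
θ = arccos(0.7554) ≈ 40.94°

40.94°


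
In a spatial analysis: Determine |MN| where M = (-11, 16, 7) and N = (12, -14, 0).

d = √[(x₂-x₁)² + (y₂-y₁)² + (z₂-z₁)²]
  = √[23² + (-30)² + (-7)²]
  = √[529 + 900 + 49]
  = √1478
  ≈ 38.44

38.44


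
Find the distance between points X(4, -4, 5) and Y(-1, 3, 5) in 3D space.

d = √[(x₂-x₁)² + (y₂-y₁)² + (z₂-z₁)²]
  = √[(-5)² + 7² + 0²]
  = √[25 + 49 + 0]
  = √74
  ≈ 8.602

8.602


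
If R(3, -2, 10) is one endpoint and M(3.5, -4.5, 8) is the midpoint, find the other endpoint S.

S = 2M - R
  = (2·3.5 - 3, 2·(-4.5) - (-2), 2·8 - 10)
  = (7 - 3, -9 + 2, 16 - 10)
  = (4, -7, 6)

(4, -7, 6)


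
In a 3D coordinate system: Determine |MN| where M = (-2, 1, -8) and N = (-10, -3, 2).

d = √[(x₂-x₁)² + (y₂-y₁)² + (z₂-z₁)²]
  = √[(-8)² + (-4)² + 10²]
  = √[64 + 16 + 100]
  = √180
  ≈ 13.42

13.42


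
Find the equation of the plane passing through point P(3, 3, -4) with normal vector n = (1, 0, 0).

The plane through P with normal n = (a, b, c) satisfies n·(r - P) = 0,
i.e. ax + by + cz = a·x₀ + b·y₀ + c·z₀.
d = 1·3 + 0·3 + 0·(-4)
  = 3 + 0 + 0
  = 3
Equation: x = 3

x = 3


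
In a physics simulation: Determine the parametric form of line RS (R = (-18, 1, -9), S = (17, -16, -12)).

Direction vector d = S - R = (17 + 18, -16 - 1, -12 + 9) = (35, -17, -3)
Parametric form r = R + t·d:
x = -18 + 35t, y = 1 - 17t, z = -9 - 3t

x = -18 + 35t, y = 1 - 17t, z = -9 - 3t


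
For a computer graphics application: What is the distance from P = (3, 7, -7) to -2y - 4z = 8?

distance = |a·x₀ + b·y₀ + c·z₀ - d| / √(a² + b² + c²)
  = |0·3 + (-2)·7 + (-4)·(-7) - 8| / √(0² + (-2)² + (-4)²)
  = |0 - 14 + 28 - 8| / √(0 + 4 + 16)
  = |6| / √20
  = 6 / 4.472
  ≈ 1.342

1.342


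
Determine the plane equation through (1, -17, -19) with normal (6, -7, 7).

The plane through P with normal n = (a, b, c) satisfies n·(r - P) = 0,
i.e. ax + by + cz = a·x₀ + b·y₀ + c·z₀.
d = 6·1 + (-7)·(-17) + 7·(-19)
  = 6 + 119 - 133
  = -8
Equation: 6x - 7y + 7z = -8

6x - 7y + 7z = -8


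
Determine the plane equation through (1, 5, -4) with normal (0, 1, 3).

The plane through P with normal n = (a, b, c) satisfies n·(r - P) = 0,
i.e. ax + by + cz = a·x₀ + b·y₀ + c·z₀.
d = 0·1 + 1·5 + 3·(-4)
  = 0 + 5 - 12
  = -7
Equation: y + 3z = -7

y + 3z = -7


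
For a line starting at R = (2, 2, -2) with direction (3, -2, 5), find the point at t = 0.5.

P(t) = R + t·d
  = (2 + 3·0.5, 2 + (-2)·0.5, -2 + 5·0.5)
  = (2 + 1.5, 2 - 1, -2 + 2.5)
  = (3.5, 1, 0.5)

(3.5, 1, 0.5)


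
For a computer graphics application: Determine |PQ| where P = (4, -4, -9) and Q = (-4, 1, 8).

d = √[(x₂-x₁)² + (y₂-y₁)² + (z₂-z₁)²]
  = √[(-8)² + 5² + 17²]
  = √[64 + 25 + 289]
  = √378
  ≈ 19.44

19.44


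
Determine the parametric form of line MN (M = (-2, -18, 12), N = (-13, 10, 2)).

Direction vector d = N - M = (-13 + 2, 10 + 18, 2 - 12) = (-11, 28, -10)
Parametric form r = M + t·d:
x = -2 - 11t, y = -18 + 28t, z = 12 - 10t

x = -2 - 11t, y = -18 + 28t, z = 12 - 10t


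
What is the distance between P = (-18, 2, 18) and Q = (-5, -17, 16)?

d = √[(x₂-x₁)² + (y₂-y₁)² + (z₂-z₁)²]
  = √[13² + (-19)² + (-2)²]
  = √[169 + 361 + 4]
  = √534
  ≈ 23.11

23.11


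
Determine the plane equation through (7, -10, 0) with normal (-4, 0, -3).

The plane through P with normal n = (a, b, c) satisfies n·(r - P) = 0,
i.e. ax + by + cz = a·x₀ + b·y₀ + c·z₀.
d = (-4)·7 + 0·(-10) + (-3)·0
  = -28 + 0 + 0
  = -28
Equation: -4x - 3z = -28

-4x - 3z = -28


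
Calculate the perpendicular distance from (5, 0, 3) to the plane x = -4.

distance = |a·x₀ + b·y₀ + c·z₀ - d| / √(a² + b² + c²)
  = |1·5 + 0·0 + 0·3 - (-4)| / √(1² + 0² + 0²)
  = |5 + 0 + 0 + 4| / √(1 + 0 + 0)
  = |9| / √1
  = 9 / 1
  ≈ 9

9


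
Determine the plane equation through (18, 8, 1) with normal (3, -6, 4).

The plane through P with normal n = (a, b, c) satisfies n·(r - P) = 0,
i.e. ax + by + cz = a·x₀ + b·y₀ + c·z₀.
d = 3·18 + (-6)·8 + 4·1
  = 54 - 48 + 4
  = 10
Equation: 3x - 6y + 4z = 10

3x - 6y + 4z = 10


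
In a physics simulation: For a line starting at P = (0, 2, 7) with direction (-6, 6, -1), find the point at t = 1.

P(t) = P + t·d
  = (0 + (-6)·1, 2 + 6·1, 7 + (-1)·1)
  = (0 - 6, 2 + 6, 7 - 1)
  = (-6, 8, 6)

(-6, 8, 6)


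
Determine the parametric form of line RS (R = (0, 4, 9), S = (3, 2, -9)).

Direction vector d = S - R = (3 + 0, 2 - 4, -9 - 9) = (3, -2, -18)
Parametric form r = R + t·d:
x = 0 + 3t, y = 4 - 2t, z = 9 - 18t

x = 0 + 3t, y = 4 - 2t, z = 9 - 18t


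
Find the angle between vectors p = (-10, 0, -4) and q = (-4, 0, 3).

p·q = (-10)·(-4) + 0·0 + (-4)·3 = 40 + 0 - 12 = 28
|p| = √((-10)² + 0² + (-4)²) = √116 ≈ 10.77
|q| = √((-4)² + 0² + 3²) = √25 ≈ 5
cos θ = (p·q)/(|p||q|) = 28/(10.77·5) ≈ 0.5199
θ = arccos(0.5199) ≈ 58.67°

58.67°


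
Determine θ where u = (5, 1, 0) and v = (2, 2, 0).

u·v = 5·2 + 1·2 + 0·0 = 10 + 2 + 0 = 12
|u| = √(5² + 1² + 0²) = √26 ≈ 5.099
|v| = √(2² + 2² + 0²) = √8 ≈ 2.828
cos θ = (u·v)/(|u||v|) = 12/(5.099·2.828) ≈ 0.8321
θ = arccos(0.8321) ≈ 33.69°

33.69°


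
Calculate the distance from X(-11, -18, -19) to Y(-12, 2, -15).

d = √[(x₂-x₁)² + (y₂-y₁)² + (z₂-z₁)²]
  = √[(-1)² + 20² + 4²]
  = √[1 + 400 + 16]
  = √417
  ≈ 20.42

20.42


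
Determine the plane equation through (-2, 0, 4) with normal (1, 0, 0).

The plane through P with normal n = (a, b, c) satisfies n·(r - P) = 0,
i.e. ax + by + cz = a·x₀ + b·y₀ + c·z₀.
d = 1·(-2) + 0·0 + 0·4
  = -2 + 0 + 0
  = -2
Equation: x = -2

x = -2


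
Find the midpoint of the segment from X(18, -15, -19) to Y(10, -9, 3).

M = ((x₁+x₂)/2, (y₁+y₂)/2, (z₁+z₂)/2)
  = ((18 + 10)/2, (-15 - 9)/2, (-19 + 3)/2)
  = (28/2, -24/2, -16/2)
  = (14, -12, -8)

(14, -12, -8)


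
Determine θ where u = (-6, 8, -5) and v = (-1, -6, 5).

u·v = (-6)·(-1) + 8·(-6) + (-5)·5 = 6 - 48 - 25 = -67
|u| = √((-6)² + 8² + (-5)²) = √125 ≈ 11.18
|v| = √((-1)² + (-6)² + 5²) = √62 ≈ 7.874
cos θ = (u·v)/(|u||v|) = -67/(11.18·7.874) ≈ -0.7611
θ = arccos(-0.7611) ≈ 139.6°

139.6°


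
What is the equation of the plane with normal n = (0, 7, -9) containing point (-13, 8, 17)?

The plane through P with normal n = (a, b, c) satisfies n·(r - P) = 0,
i.e. ax + by + cz = a·x₀ + b·y₀ + c·z₀.
d = 0·(-13) + 7·8 + (-9)·17
  = 0 + 56 - 153
  = -97
Equation: 7y - 9z = -97

7y - 9z = -97


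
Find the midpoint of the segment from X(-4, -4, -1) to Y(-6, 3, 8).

M = ((x₁+x₂)/2, (y₁+y₂)/2, (z₁+z₂)/2)
  = ((-4 - 6)/2, (-4 + 3)/2, (-1 + 8)/2)
  = (-10/2, -1/2, 7/2)
  = (-5, -0.5, 3.5)

(-5, -0.5, 3.5)


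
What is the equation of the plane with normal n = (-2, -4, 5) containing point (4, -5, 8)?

The plane through P with normal n = (a, b, c) satisfies n·(r - P) = 0,
i.e. ax + by + cz = a·x₀ + b·y₀ + c·z₀.
d = (-2)·4 + (-4)·(-5) + 5·8
  = -8 + 20 + 40
  = 52
Equation: -2x - 4y + 5z = 52

-2x - 4y + 5z = 52


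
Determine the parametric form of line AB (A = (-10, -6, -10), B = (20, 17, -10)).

Direction vector d = B - A = (20 + 10, 17 + 6, -10 + 10) = (30, 23, 0)
Parametric form r = A + t·d:
x = -10 + 30t, y = -6 + 23t, z = -10

x = -10 + 30t, y = -6 + 23t, z = -10


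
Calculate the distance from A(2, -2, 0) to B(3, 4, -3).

d = √[(x₂-x₁)² + (y₂-y₁)² + (z₂-z₁)²]
  = √[1² + 6² + (-3)²]
  = √[1 + 36 + 9]
  = √46
  ≈ 6.782

6.782


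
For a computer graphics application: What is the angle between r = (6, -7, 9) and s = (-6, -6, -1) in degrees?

r·s = 6·(-6) + (-7)·(-6) + 9·(-1) = -36 + 42 - 9 = -3
|r| = √(6² + (-7)² + 9²) = √166 ≈ 12.88
|s| = √((-6)² + (-6)² + (-1)²) = √73 ≈ 8.544
cos θ = (r·s)/(|r||s|) = -3/(12.88·8.544) ≈ -0.02725
θ = arccos(-0.02725) ≈ 91.56°

91.56°


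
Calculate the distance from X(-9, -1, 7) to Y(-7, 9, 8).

d = √[(x₂-x₁)² + (y₂-y₁)² + (z₂-z₁)²]
  = √[2² + 10² + 1²]
  = √[4 + 100 + 1]
  = √105
  ≈ 10.25

10.25


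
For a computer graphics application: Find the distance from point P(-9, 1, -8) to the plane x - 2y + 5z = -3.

distance = |a·x₀ + b·y₀ + c·z₀ - d| / √(a² + b² + c²)
  = |1·(-9) + (-2)·1 + 5·(-8) - (-3)| / √(1² + (-2)² + 5²)
  = |-9 - 2 - 40 + 3| / √(1 + 4 + 25)
  = |-48| / √30
  = 48 / 5.477
  ≈ 8.764

8.764


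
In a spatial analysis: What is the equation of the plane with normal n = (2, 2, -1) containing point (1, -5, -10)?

The plane through P with normal n = (a, b, c) satisfies n·(r - P) = 0,
i.e. ax + by + cz = a·x₀ + b·y₀ + c·z₀.
d = 2·1 + 2·(-5) + (-1)·(-10)
  = 2 - 10 + 10
  = 2
Equation: 2x + 2y - z = 2

2x + 2y - z = 2


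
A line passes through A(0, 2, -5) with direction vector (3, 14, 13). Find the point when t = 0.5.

P(t) = A + t·d
  = (0 + 3·0.5, 2 + 14·0.5, -5 + 13·0.5)
  = (0 + 1.5, 2 + 7, -5 + 6.5)
  = (1.5, 9, 1.5)

(1.5, 9, 1.5)


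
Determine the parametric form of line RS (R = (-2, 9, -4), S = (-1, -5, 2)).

Direction vector d = S - R = (-1 + 2, -5 - 9, 2 + 4) = (1, -14, 6)
Parametric form r = R + t·d:
x = -2 + t, y = 9 - 14t, z = -4 + 6t

x = -2 + t, y = 9 - 14t, z = -4 + 6t


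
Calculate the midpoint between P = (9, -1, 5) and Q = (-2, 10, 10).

M = ((x₁+x₂)/2, (y₁+y₂)/2, (z₁+z₂)/2)
  = ((9 - 2)/2, (-1 + 10)/2, (5 + 10)/2)
  = (7/2, 9/2, 15/2)
  = (3.5, 4.5, 7.5)

(3.5, 4.5, 7.5)


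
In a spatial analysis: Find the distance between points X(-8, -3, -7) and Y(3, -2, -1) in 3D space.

d = √[(x₂-x₁)² + (y₂-y₁)² + (z₂-z₁)²]
  = √[11² + 1² + 6²]
  = √[121 + 1 + 36]
  = √158
  ≈ 12.57

12.57


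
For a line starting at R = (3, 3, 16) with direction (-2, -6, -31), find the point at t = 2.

P(t) = R + t·d
  = (3 + (-2)·2, 3 + (-6)·2, 16 + (-31)·2)
  = (3 - 4, 3 - 12, 16 - 62)
  = (-1, -9, -46)

(-1, -9, -46)


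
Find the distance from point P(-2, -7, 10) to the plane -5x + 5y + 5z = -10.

distance = |a·x₀ + b·y₀ + c·z₀ - d| / √(a² + b² + c²)
  = |(-5)·(-2) + 5·(-7) + 5·10 - (-10)| / √((-5)² + 5² + 5²)
  = |10 - 35 + 50 + 10| / √(25 + 25 + 25)
  = |35| / √75
  = 35 / 8.66
  ≈ 4.041

4.041


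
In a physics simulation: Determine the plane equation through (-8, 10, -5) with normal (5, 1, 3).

The plane through P with normal n = (a, b, c) satisfies n·(r - P) = 0,
i.e. ax + by + cz = a·x₀ + b·y₀ + c·z₀.
d = 5·(-8) + 1·10 + 3·(-5)
  = -40 + 10 - 15
  = -45
Equation: 5x + y + 3z = -45

5x + y + 3z = -45


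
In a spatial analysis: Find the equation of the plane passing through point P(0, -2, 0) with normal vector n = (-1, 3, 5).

The plane through P with normal n = (a, b, c) satisfies n·(r - P) = 0,
i.e. ax + by + cz = a·x₀ + b·y₀ + c·z₀.
d = (-1)·0 + 3·(-2) + 5·0
  = 0 - 6 + 0
  = -6
Equation: -x + 3y + 5z = -6

-x + 3y + 5z = -6


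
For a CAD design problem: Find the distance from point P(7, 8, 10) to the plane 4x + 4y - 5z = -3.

distance = |a·x₀ + b·y₀ + c·z₀ - d| / √(a² + b² + c²)
  = |4·7 + 4·8 + (-5)·10 - (-3)| / √(4² + 4² + (-5)²)
  = |28 + 32 - 50 + 3| / √(16 + 16 + 25)
  = |13| / √57
  = 13 / 7.55
  ≈ 1.722

1.722


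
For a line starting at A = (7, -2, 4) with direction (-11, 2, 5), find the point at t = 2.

P(t) = A + t·d
  = (7 + (-11)·2, -2 + 2·2, 4 + 5·2)
  = (7 - 22, -2 + 4, 4 + 10)
  = (-15, 2, 14)

(-15, 2, 14)


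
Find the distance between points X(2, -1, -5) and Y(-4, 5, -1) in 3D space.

d = √[(x₂-x₁)² + (y₂-y₁)² + (z₂-z₁)²]
  = √[(-6)² + 6² + 4²]
  = √[36 + 36 + 16]
  = √88
  ≈ 9.381

9.381


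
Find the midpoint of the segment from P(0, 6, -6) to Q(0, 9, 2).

M = ((x₁+x₂)/2, (y₁+y₂)/2, (z₁+z₂)/2)
  = ((0 + 0)/2, (6 + 9)/2, (-6 + 2)/2)
  = (0/2, 15/2, -4/2)
  = (0, 7.5, -2)

(0, 7.5, -2)


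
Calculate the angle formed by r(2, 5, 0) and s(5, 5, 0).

r·s = 2·5 + 5·5 + 0·0 = 10 + 25 + 0 = 35
|r| = √(2² + 5² + 0²) = √29 ≈ 5.385
|s| = √(5² + 5² + 0²) = √50 ≈ 7.071
cos θ = (r·s)/(|r||s|) = 35/(5.385·7.071) ≈ 0.9191
θ = arccos(0.9191) ≈ 23.2°

23.2°


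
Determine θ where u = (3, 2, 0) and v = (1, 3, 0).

u·v = 3·1 + 2·3 + 0·0 = 3 + 6 + 0 = 9
|u| = √(3² + 2² + 0²) = √13 ≈ 3.606
|v| = √(1² + 3² + 0²) = √10 ≈ 3.162
cos θ = (u·v)/(|u||v|) = 9/(3.606·3.162) ≈ 0.7894
θ = arccos(0.7894) ≈ 37.87°

37.87°


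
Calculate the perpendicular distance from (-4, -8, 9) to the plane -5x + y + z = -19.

distance = |a·x₀ + b·y₀ + c·z₀ - d| / √(a² + b² + c²)
  = |(-5)·(-4) + 1·(-8) + 1·9 - (-19)| / √((-5)² + 1² + 1²)
  = |20 - 8 + 9 + 19| / √(25 + 1 + 1)
  = |40| / √27
  = 40 / 5.196
  ≈ 7.698

7.698


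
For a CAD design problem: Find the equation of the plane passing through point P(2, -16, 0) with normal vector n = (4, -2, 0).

The plane through P with normal n = (a, b, c) satisfies n·(r - P) = 0,
i.e. ax + by + cz = a·x₀ + b·y₀ + c·z₀.
d = 4·2 + (-2)·(-16) + 0·0
  = 8 + 32 + 0
  = 40
Equation: 4x - 2y = 40

4x - 2y = 40


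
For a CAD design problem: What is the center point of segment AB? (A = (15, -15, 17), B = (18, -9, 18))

M = ((x₁+x₂)/2, (y₁+y₂)/2, (z₁+z₂)/2)
  = ((15 + 18)/2, (-15 - 9)/2, (17 + 18)/2)
  = (33/2, -24/2, 35/2)
  = (16.5, -12, 17.5)

(16.5, -12, 17.5)


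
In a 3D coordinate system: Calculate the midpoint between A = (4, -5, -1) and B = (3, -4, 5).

M = ((x₁+x₂)/2, (y₁+y₂)/2, (z₁+z₂)/2)
  = ((4 + 3)/2, (-5 - 4)/2, (-1 + 5)/2)
  = (7/2, -9/2, 4/2)
  = (3.5, -4.5, 2)

(3.5, -4.5, 2)


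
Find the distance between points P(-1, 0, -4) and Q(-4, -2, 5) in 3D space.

d = √[(x₂-x₁)² + (y₂-y₁)² + (z₂-z₁)²]
  = √[(-3)² + (-2)² + 9²]
  = √[9 + 4 + 81]
  = √94
  ≈ 9.695

9.695


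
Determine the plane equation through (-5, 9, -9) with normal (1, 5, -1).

The plane through P with normal n = (a, b, c) satisfies n·(r - P) = 0,
i.e. ax + by + cz = a·x₀ + b·y₀ + c·z₀.
d = 1·(-5) + 5·9 + (-1)·(-9)
  = -5 + 45 + 9
  = 49
Equation: x + 5y - z = 49

x + 5y - z = 49
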